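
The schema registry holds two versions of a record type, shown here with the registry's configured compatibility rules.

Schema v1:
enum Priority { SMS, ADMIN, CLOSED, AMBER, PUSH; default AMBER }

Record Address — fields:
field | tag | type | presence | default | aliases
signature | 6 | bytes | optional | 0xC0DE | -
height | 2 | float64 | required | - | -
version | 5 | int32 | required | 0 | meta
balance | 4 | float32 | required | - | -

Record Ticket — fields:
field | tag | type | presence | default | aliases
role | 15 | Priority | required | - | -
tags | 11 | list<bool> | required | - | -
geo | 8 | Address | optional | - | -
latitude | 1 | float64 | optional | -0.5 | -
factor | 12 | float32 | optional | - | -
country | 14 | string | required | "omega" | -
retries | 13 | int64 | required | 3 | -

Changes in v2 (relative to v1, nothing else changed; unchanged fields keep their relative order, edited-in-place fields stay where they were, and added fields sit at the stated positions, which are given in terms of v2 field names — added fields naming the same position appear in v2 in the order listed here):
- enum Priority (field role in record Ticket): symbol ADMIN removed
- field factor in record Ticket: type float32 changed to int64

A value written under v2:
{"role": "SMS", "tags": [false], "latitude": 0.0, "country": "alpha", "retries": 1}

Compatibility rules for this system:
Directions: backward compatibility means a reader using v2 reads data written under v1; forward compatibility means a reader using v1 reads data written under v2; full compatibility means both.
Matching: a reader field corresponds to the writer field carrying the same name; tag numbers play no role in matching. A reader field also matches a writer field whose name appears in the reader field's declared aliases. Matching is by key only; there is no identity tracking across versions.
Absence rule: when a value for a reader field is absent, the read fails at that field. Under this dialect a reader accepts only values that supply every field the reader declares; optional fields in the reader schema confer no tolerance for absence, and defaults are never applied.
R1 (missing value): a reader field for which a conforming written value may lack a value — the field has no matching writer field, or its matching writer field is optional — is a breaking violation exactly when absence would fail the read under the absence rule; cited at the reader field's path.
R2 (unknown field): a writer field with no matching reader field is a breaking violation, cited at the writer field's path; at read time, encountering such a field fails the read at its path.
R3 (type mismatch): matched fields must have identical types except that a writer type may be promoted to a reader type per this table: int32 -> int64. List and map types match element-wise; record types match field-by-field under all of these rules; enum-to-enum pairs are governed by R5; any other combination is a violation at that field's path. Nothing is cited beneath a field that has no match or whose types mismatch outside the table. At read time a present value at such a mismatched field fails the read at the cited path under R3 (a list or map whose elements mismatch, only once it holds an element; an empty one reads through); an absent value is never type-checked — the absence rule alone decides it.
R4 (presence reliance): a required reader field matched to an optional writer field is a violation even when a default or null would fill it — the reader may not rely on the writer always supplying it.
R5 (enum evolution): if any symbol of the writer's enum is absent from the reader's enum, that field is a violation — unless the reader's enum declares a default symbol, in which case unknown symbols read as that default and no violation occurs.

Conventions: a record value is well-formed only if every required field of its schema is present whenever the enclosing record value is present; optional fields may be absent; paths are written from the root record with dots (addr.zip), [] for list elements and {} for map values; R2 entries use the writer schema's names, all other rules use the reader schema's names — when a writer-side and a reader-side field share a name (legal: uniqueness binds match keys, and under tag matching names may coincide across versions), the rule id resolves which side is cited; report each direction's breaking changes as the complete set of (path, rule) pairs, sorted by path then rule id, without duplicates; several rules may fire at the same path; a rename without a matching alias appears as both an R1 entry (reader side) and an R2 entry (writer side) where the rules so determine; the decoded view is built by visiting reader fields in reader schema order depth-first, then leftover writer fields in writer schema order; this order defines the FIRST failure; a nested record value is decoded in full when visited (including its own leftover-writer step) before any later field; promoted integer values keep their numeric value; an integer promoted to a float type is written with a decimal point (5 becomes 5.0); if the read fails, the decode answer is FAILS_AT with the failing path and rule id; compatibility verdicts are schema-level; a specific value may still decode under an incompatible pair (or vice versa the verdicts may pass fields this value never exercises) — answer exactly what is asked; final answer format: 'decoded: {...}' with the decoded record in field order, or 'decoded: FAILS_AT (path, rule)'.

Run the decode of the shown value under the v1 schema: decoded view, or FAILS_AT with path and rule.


decoded: FAILS_AT (geo, R1)

arrows below run writer -> reader for Ticket
migrating the Ticket value to v1:
  role := "SMS"
  tags := [false]
  read fails at geo under R1 (no fill)
  => FAILS_AT (geo, R1)
the rest of the Ticket diff is inert for this question:
  enum Priority (field role in record Ticket): symbol ADMIN removed -> inert under this dialect — no rule fires on Ticket and the result does not move
  field factor in record Ticket: type float32 changed to int64 -> matters for Ticket compatibility verdicts, not for this value's decode


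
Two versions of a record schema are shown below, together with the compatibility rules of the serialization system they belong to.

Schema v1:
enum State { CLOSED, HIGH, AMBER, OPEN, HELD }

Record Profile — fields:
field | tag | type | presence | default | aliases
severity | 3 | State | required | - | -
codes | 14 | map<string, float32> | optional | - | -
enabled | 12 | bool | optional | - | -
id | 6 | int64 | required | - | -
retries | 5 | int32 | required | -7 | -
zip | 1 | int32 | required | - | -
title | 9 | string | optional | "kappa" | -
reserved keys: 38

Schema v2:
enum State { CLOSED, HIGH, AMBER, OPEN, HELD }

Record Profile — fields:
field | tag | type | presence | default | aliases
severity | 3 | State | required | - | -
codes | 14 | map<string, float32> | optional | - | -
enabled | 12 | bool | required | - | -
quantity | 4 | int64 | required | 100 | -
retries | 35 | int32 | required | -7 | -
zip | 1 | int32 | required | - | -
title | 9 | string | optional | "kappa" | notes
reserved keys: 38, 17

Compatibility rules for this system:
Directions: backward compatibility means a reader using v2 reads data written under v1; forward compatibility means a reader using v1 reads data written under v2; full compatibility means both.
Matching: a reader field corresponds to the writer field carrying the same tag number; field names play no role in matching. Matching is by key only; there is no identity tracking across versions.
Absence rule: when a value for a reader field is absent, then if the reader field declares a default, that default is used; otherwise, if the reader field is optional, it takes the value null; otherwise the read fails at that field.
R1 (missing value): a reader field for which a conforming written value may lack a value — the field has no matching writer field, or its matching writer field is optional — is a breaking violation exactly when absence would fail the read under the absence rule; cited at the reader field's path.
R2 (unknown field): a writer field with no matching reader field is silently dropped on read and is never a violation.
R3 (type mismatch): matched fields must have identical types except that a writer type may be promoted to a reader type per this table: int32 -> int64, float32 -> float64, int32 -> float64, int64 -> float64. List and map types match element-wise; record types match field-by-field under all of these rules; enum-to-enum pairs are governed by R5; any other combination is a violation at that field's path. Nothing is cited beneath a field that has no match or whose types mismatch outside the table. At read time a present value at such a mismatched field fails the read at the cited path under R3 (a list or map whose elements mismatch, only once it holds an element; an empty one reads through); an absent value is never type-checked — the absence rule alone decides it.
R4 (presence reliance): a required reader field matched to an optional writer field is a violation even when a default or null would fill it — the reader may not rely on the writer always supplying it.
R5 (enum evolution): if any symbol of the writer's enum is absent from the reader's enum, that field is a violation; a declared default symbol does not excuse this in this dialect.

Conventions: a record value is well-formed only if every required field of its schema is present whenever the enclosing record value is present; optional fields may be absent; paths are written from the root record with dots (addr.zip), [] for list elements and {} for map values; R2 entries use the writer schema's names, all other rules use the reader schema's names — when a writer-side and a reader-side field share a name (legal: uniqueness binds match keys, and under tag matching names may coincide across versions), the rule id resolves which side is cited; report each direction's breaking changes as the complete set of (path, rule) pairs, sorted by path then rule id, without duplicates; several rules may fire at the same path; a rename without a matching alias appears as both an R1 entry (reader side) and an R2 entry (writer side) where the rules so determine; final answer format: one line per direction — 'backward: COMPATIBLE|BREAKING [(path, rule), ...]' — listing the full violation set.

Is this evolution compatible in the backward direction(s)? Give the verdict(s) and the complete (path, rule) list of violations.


backward: BREAKING [(enabled, R1), (enabled, R4)]

each type pair in Profile: writer, then reader
backward for Profile (reader v2, writer v1):
  severity: State -> State, writer required; from severity
  codes: map<string, float32> -> map<string, float32>, writer optional; from codes
  enabled: bool -> bool, writer optional; from enabled
  quantity: no writer-side match
  retries: no writer-side match
  zip: int32 -> int32, writer required; from zip
  title: string -> string, writer optional; from title
  writer field id has no reader counterpart
  writer field retries has no reader counterpart
  R1 fires at enabled
  R4 fires at enabled
  => backward verdict for Profile: BREAKING, 2 violation(s)
diffs on Profile not affecting the asked answer:
  added field quantity to record Profile: required int64, tag 4, default 100 (in v2 it sits immediately before retries) -> triggers nothing under Profile's printed rules — same verdict
  field retries in record Profile: tag 5 changed to 35 -> triggers nothing under Profile's printed rules — same verdict
  removed field id from record Profile -> fires only in the forward direction of Profile, which is not asked here


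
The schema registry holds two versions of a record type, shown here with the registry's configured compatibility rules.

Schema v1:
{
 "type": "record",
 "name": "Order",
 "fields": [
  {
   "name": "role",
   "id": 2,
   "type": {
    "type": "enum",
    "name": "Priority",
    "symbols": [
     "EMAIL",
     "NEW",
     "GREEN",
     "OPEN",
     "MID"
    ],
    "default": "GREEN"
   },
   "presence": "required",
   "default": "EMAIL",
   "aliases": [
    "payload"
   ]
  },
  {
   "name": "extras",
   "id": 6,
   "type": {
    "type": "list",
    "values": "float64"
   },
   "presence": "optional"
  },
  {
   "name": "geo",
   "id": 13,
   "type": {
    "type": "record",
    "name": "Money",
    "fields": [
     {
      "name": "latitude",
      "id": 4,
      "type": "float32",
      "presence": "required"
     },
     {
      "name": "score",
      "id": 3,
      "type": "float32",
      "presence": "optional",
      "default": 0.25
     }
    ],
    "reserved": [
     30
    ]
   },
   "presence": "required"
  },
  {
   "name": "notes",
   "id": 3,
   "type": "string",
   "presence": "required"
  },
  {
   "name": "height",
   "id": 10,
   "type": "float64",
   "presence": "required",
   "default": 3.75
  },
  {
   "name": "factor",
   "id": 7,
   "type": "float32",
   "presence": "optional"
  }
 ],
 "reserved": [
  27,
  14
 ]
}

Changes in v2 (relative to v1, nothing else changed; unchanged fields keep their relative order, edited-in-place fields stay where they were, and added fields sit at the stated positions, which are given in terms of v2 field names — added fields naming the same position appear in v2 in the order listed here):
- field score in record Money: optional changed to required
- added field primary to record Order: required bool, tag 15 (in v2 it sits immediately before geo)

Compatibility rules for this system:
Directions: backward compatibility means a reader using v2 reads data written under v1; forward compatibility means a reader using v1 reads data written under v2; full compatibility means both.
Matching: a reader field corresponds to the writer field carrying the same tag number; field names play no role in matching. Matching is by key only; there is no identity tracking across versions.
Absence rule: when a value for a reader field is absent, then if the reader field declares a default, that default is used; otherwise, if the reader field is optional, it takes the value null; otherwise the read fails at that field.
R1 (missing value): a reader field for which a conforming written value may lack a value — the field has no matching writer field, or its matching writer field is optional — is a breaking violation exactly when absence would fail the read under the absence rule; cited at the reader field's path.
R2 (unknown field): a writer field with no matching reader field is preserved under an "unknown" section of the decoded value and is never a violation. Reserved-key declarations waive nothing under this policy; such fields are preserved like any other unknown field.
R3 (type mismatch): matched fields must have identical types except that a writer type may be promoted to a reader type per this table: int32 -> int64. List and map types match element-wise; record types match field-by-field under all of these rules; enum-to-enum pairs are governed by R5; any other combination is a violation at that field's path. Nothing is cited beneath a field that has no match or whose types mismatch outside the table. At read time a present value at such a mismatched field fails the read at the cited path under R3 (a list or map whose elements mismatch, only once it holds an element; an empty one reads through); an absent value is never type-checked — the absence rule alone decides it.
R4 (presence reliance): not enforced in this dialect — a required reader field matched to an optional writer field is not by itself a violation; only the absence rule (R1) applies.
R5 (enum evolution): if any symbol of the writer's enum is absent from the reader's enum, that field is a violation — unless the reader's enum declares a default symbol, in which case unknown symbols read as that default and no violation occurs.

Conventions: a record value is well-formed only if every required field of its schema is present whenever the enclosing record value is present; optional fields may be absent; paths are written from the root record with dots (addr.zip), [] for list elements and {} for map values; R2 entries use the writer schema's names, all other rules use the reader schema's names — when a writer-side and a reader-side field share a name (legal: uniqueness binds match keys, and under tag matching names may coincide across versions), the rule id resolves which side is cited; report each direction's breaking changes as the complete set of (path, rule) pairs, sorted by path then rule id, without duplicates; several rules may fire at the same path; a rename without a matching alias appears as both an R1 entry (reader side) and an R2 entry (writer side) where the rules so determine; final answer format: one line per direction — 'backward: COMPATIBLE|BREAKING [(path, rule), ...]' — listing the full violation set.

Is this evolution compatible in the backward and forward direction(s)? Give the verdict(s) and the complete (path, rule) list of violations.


backward: BREAKING [(primary, R1)]; forward: COMPATIBLE []

each type pair in Order: writer, then reader
backward pass over Order, reader schema v2, writer schema v1:
  writer required, Priority -> Priority: reader role maps from writer role
  writer optional, list<float64> -> list<float64>: reader extras maps from writer extras
  primary has no writer counterpart
  writer required, Money -> Money: reader geo maps from writer geo
  writer required, string -> string: reader notes maps from writer notes
  writer required, float64 -> float64: reader height maps from writer height
  writer optional, float32 -> float32: reader factor maps from writer factor
  writer required, float32 -> float32: reader geo.latitude maps from writer geo.latitude
  writer optional, float32 -> float32: reader geo.score maps from writer geo.score
  R1 fires at primary
  => 1 violation(s): backward is BREAKING for Order
forward pass over Order, reader schema v1, writer schema v2:
  writer required, Priority -> Priority: reader role maps from writer role
  writer optional, list<float64> -> list<float64>: reader extras maps from writer extras
  writer required, Money -> Money: reader geo maps from writer geo
  writer required, string -> string: reader notes maps from writer notes
  writer required, float64 -> float64: reader height maps from writer height
  writer optional, float32 -> float32: reader factor maps from writer factor
  writer primary: unknown to reader
  writer required, float32 -> float32: reader geo.latitude maps from writer geo.latitude
  writer required, float32 -> float32: reader geo.score maps from writer geo.score
  => forward: COMPATIBLE


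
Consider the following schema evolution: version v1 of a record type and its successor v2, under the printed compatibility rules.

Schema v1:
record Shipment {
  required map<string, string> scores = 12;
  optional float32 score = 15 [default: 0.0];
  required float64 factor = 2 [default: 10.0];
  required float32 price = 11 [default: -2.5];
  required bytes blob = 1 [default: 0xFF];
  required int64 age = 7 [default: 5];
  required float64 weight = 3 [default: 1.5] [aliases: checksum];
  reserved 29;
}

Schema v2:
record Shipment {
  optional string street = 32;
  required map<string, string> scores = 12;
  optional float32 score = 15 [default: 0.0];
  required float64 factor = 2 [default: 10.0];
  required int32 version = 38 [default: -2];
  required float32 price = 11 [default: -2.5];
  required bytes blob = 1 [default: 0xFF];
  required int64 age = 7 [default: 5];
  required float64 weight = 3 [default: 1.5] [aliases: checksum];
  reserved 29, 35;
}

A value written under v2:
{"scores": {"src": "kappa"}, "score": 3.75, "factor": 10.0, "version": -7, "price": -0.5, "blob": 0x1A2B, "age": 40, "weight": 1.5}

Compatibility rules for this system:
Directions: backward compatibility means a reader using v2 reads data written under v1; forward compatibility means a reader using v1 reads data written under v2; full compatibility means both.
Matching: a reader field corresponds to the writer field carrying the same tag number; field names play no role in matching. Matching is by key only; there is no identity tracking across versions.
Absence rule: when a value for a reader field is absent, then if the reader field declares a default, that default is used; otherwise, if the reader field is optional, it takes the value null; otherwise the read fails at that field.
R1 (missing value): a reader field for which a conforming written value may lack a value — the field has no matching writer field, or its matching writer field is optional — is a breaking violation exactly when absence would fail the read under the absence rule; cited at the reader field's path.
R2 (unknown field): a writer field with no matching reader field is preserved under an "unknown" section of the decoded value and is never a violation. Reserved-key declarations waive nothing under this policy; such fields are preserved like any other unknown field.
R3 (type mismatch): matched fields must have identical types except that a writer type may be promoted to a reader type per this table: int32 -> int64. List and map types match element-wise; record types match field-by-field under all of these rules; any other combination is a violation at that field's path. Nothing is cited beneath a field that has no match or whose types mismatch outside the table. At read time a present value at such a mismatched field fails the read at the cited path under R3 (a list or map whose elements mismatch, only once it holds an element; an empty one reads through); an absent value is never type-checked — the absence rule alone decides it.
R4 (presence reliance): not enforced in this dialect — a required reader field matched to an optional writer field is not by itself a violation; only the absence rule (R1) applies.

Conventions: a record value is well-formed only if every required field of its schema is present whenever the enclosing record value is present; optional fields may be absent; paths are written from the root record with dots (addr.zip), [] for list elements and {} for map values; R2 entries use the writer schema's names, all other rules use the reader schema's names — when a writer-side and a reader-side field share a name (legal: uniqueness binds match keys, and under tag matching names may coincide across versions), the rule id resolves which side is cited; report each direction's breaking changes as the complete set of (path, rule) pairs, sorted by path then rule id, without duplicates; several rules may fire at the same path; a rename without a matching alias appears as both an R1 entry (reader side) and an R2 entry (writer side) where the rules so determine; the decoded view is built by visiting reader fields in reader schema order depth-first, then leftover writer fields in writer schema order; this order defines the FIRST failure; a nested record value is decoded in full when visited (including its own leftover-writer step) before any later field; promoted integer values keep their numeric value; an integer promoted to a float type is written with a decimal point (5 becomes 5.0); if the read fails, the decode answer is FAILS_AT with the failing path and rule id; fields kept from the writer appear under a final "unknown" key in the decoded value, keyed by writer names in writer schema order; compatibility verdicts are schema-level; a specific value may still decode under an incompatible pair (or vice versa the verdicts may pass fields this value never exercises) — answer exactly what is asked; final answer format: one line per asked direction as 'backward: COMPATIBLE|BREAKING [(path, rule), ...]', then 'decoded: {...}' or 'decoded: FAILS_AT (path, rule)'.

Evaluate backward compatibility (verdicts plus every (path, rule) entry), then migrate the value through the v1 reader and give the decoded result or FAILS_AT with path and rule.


backward: COMPATIBLE []; decoded: {"scores": {"src": "kappa"}, "score": 3.75, "factor": 10.0, "price": -0.5, "blob": 0x1A2B, "age": 40, "weight": 1.5, "unknown": {"version": -7}}

in Shipment below, arrows point writer -> reader
backward pass over Shipment, reader schema v2, writer schema v1:
  street has no writer counterpart
  writer required, map<string, string> -> map<string, string>: reader scores maps from writer scores
  writer optional, float32 -> float32: reader score maps from writer score
  writer required, float64 -> float64: reader factor maps from writer factor
  version has no writer counterpart
  writer required, float32 -> float32: reader price maps from writer price
  writer required, bytes -> bytes: reader blob maps from writer blob
  writer required, int64 -> int64: reader age maps from writer age
  writer required, float64 -> float64: reader weight maps from writer weight
  => backward verdict for Shipment: COMPATIBLE, no violations
decoding the Shipment value with the v1 reader:
  scores := {"src": "kappa"}
  score := 3.75
  factor := 10.0
  price := -0.5
  blob := 0x1A2B
  age := 40
  weight := 1.5
  writer version: kept under "unknown"
  => decoded: {"scores": {"src": "kappa"}, "score": 3.75, "factor": 10.0, "price": -0.5, "blob": 0x1A2B, "age": 40, "weight": 1.5, "unknown": {"version": -7}}
ruling out the remaining Shipment differences:
  added field street to record Shipment: optional string, tag 32 (in v2 it sits immediately before scores) -> no rule fires on it in Shipment's dialect; the asked verdict holds


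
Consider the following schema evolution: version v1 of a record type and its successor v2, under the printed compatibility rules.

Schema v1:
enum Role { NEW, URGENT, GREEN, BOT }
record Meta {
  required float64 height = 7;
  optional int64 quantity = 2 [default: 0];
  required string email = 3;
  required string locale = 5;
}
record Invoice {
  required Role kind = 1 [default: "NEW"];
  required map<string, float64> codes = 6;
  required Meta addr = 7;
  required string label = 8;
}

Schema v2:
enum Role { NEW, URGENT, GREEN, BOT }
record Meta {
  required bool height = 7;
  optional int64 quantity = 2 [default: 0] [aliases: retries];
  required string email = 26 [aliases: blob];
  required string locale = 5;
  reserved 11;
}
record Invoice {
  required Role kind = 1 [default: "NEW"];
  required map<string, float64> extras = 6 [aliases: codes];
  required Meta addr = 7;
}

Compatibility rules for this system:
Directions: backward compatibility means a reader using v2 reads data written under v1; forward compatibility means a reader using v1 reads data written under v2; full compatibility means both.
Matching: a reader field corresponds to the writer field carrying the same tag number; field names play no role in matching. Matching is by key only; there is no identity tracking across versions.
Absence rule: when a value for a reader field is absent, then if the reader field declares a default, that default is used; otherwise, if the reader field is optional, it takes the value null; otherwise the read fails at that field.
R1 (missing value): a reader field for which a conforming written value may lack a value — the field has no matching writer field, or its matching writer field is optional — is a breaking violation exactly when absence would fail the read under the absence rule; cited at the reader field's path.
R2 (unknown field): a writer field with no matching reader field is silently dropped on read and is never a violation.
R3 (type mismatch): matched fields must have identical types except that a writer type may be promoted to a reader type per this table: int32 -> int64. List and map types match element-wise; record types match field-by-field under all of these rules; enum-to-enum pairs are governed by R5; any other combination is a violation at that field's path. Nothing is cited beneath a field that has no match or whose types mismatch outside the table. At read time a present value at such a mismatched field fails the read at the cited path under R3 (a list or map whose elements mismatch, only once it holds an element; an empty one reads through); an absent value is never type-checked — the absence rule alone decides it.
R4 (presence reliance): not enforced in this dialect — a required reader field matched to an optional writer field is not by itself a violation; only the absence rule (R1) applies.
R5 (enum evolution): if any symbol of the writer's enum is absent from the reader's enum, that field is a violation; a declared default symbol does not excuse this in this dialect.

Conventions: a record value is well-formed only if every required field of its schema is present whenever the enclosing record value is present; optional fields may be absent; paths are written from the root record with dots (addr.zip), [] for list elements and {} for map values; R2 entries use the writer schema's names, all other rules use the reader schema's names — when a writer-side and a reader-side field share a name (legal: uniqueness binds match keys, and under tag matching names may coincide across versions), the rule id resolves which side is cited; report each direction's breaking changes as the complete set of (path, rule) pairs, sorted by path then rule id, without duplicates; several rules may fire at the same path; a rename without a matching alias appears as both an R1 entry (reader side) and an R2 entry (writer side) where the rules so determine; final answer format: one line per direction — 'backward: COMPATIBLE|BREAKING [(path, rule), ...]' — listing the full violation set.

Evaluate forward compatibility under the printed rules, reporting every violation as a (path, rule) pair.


forward: BREAKING [(addr.email, R1), (addr.height, R3), (label, R1)]

each type pair in Invoice: writer, then reader
checking forward for Invoice: reader v1 against writer v2:
  kind: Role -> Role, writer required; from kind
  codes: map<string, float64> -> map<string, float64>, writer required; from extras
  addr: Meta -> Meta, writer required; from addr
  label: no writer match
  addr.height: bool -> float64, writer required; from addr.height
  addr.quantity: int64 -> int64, writer optional; from addr.quantity
  addr.email: no writer match
  addr.locale: string -> string, writer required; from addr.locale
  addr.email (writer side), unknown to reader
  rule R1 violated at addr.email
  rule R3 violated at addr.height
  rule R1 violated at label
  => forward verdict for Invoice: BREAKING, 3 violation(s)
ruling out the remaining Invoice differences:
  renamed field codes to extras in record Invoice (alias codes declared on the renamed field) -> no rule fires on it in Invoice's dialect; the asked verdict holds


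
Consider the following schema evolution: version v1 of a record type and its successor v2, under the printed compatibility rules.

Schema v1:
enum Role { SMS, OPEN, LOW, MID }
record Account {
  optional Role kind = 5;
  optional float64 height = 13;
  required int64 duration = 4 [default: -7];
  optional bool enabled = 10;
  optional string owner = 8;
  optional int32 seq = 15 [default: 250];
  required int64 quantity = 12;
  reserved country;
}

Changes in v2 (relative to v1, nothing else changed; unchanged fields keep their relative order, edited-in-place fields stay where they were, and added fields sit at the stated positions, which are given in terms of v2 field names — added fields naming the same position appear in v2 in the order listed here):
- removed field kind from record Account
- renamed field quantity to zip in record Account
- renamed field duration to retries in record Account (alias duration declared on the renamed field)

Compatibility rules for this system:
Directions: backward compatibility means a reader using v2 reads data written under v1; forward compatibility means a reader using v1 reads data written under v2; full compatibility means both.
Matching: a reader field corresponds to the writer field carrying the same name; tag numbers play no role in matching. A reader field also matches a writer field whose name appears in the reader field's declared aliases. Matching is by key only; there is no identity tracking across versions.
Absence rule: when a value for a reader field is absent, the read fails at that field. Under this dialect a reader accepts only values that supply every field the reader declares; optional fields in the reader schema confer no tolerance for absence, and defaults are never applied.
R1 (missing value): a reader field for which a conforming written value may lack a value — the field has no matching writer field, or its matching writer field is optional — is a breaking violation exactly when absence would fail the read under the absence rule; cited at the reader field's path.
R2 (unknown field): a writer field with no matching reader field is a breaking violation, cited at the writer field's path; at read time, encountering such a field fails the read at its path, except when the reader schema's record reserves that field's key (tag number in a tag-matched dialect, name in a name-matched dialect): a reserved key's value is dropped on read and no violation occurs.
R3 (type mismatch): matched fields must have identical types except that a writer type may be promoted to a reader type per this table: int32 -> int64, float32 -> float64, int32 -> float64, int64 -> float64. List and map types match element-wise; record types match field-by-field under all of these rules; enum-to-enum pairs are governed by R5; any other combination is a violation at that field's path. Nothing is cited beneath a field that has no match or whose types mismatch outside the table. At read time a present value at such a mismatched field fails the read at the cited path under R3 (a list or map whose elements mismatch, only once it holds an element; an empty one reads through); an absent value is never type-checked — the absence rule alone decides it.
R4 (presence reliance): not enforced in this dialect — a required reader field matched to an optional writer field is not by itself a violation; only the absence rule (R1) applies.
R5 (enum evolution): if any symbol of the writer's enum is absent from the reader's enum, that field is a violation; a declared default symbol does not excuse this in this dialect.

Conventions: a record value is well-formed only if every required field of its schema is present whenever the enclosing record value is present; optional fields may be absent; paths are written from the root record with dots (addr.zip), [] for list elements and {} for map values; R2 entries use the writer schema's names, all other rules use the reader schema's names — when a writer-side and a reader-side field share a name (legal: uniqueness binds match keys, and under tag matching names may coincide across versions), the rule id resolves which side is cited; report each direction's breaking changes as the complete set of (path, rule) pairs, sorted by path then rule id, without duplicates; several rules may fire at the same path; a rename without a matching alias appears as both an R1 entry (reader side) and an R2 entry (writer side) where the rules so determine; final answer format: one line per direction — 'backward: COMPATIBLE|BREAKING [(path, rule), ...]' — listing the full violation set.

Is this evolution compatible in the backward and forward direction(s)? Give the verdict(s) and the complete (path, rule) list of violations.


the writer's type comes first in each Account pair
backward for Account (reader v2, writer v1):
  height: paired with writer height (float64 -> float64; writer optional)
  retries: paired with writer duration (int64 -> int64; writer required)
  enabled: paired with writer enabled (bool -> bool; writer optional)
  owner: paired with writer owner (string -> string; writer optional)
  seq: paired with writer seq (int32 -> int32; writer optional)
  zip: no writer-side match
  writer kind: unknown to reader
  writer quantity: unknown to reader
  R1 fires at enabled
  R1 fires at height
  R2 fires at kind
  R1 fires at owner
  R2 fires at quantity
  R1 fires at seq
  R1 fires at zip
  => backward verdict for Account: BREAKING, 7 violation(s)
forward for Account (reader v1, writer v2):
  kind: no writer-side match
  height: paired with writer height (float64 -> float64; writer optional)
  duration: no writer-side match
  enabled: paired with writer enabled (bool -> bool; writer optional)
  owner: paired with writer owner (string -> string; writer optional)
  seq: paired with writer seq (int32 -> int32; writer optional)
  quantity: no writer-side match
  writer retries: unknown to reader
  writer zip: unknown to reader
  R1 fires at duration
  R1 fires at enabled
  R1 fires at height
  R1 fires at kind
  R1 fires at owner
  R1 fires at quantity
  R2 fires at retries
  R1 fires at seq
  R2 fires at zip
  => forward verdict for Account: BREAKING, 9 violation(s)

backward: BREAKING [(enabled, R1), (height, R1), (kind, R2), (owner, R1), (quantity, R2), (seq, R1), (zip, R1)]; forward: BREAKING [(duration, R1), (enabled, R1), (height, R1), (kind, R1), (owner, R1), (quantity, R1), (retries, R2), (seq, R1), (zip, R2)]


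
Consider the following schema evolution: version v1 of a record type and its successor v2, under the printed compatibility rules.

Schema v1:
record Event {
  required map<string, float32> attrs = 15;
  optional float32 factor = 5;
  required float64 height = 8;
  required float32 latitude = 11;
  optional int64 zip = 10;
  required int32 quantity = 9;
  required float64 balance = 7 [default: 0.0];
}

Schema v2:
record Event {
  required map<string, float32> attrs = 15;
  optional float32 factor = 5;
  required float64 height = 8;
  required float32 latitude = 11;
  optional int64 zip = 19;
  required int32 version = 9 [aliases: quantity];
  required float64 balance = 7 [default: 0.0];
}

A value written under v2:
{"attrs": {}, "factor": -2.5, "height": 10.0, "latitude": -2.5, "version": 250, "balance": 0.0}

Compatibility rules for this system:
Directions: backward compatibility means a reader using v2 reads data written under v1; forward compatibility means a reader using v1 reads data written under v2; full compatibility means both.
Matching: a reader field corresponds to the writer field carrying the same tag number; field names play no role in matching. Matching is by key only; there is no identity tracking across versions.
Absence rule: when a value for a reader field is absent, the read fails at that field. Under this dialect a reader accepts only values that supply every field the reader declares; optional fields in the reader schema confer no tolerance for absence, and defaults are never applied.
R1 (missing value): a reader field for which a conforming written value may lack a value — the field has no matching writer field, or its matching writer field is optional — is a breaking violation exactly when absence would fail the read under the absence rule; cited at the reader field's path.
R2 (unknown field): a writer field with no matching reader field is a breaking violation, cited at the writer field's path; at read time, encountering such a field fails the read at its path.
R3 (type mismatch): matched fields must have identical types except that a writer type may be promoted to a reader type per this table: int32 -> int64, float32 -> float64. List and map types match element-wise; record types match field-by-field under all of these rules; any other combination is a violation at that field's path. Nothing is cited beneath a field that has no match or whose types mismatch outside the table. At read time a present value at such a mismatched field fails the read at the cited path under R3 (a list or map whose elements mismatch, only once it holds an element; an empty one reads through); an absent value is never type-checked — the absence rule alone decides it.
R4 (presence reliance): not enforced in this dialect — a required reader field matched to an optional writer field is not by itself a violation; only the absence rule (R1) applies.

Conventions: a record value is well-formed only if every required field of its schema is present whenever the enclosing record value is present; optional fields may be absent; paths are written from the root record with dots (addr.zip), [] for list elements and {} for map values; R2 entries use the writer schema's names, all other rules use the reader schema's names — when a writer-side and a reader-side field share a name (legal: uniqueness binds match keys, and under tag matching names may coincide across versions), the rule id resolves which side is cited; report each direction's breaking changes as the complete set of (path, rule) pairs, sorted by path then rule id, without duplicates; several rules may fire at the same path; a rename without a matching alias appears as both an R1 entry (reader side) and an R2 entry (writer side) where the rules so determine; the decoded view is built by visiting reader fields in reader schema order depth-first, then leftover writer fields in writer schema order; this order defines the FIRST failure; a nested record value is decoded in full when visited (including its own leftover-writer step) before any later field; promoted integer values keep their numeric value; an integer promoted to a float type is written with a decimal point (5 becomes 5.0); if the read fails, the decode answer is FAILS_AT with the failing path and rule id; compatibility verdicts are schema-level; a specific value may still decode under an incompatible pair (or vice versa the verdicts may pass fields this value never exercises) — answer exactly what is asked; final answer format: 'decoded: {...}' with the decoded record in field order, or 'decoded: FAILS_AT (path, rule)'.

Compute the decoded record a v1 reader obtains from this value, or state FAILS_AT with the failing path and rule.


arrows below run writer -> reader for Event
decode walk for Event under reader schema v1:
  attrs := {}
  factor := -2.5
  height := 10.0
  latitude := -2.5
  read fails at zip under R1 (no fill)
  => FAILS_AT (zip, R1)
the rest of the Event diff is inert for this question:
  renamed field quantity to version in record Event (alias quantity declared on the renamed field) -> triggers nothing under the printed rules; the Event answer is the same either way

decoded: FAILS_AT (zip, R1)
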